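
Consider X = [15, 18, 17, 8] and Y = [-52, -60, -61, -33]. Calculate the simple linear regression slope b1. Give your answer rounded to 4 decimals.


First compute the means: xbar = 14.5000, ybar = -51.5000.
Then S_xx = sum((xi - xbar)^2) = 61.0000.
S_xy = sum((xi - xbar)(yi - ybar)) = -174.0000.
b1 = S_xy / S_xx = -174.0000 / 61.0000 = -2.8525.

-2.8525


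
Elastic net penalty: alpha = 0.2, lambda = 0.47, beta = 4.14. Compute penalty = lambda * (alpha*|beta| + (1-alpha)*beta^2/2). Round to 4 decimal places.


L1 component = 0.2 * |4.14| = 0.8280.
L2 component = 0.8 * 4.14^2 / 2 = 6.8558.
Penalty = 0.47 * (0.8280 + 6.8558) = 0.47 * 7.6838 = 3.6114.

3.6114


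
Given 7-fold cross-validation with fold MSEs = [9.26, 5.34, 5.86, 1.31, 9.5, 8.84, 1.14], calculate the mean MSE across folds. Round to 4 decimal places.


Sum of fold MSEs = 41.2500.
Average = 41.2500 / 7 = 5.8929.

5.8929


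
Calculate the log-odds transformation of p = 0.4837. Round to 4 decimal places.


1 - p = 0.5163.
p/(1-p) = 0.9369.
logit = ln(0.9369) = -0.0652.

-0.0652


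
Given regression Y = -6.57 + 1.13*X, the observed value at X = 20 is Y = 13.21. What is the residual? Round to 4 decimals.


Predicted = -6.57 + 1.13 * 20 = 16.0300.
Residual = 13.21 - 16.0300 = -2.8200.

-2.8200


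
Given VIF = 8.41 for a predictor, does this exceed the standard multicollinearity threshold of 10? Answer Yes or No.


Check: VIF = 8.41 vs threshold = 10.
Since 8.41 < 10, the answer is No.

No


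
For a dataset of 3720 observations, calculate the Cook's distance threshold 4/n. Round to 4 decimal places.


Using the rule of thumb:
Threshold = 4 / 3720 = 0.0011.

0.0011


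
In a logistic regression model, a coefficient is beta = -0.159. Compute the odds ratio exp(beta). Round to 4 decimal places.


Odds ratio = exp(beta) = exp(-0.159).
= 0.8530.

0.8530


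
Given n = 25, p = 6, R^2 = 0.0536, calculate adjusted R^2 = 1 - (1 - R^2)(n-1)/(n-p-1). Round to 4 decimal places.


Plug in: Adj R^2 = 1 - (1 - 0.0536) * 24/18.
= 1 - 0.9464 * 24/18
= 1 - 22.7136 / 18
= 1 - 1.2619 = -0.2619.

-0.2619


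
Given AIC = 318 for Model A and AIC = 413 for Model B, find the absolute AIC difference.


Absolute difference = |318 - 413| = 95.
The model with lower AIC (A) is preferred.

95


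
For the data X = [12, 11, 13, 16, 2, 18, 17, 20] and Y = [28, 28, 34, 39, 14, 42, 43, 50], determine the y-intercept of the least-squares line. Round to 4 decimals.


First find the slope: b1 = 1.9707.
Means: xbar = 13.6250, ybar = 34.7500.
b0 = ybar - b1 * xbar = 34.7500 - 1.9707 * 13.6250 = 7.8992.

7.8992


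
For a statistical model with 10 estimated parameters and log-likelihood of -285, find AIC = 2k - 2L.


AIC = 2k - 2*loglik = 2(10) - 2(-285).
= 20 + 570 = 590.

590


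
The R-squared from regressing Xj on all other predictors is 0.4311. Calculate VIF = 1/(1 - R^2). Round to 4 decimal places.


Using VIF = 1/(1 - R^2_j):
1 - 0.4311 = 0.5689.
VIF = 1.7578.

1.7578


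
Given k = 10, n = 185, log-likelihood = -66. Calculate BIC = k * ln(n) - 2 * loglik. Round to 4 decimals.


k * ln(n) = 10 * ln(185) = 10 * 5.220356 = 52.203560.
-2 * loglik = -2 * (-66) = 132.
BIC = 52.203560 + 132 = 184.203560, which rounds to 184.2036.

184.2036


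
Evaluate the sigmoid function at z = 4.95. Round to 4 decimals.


Compute exp(-4.9500) = 0.0071.
Sigmoid = 1 / (1 + 0.0071) = 1 / 1.0071 = 0.9930.

0.9930


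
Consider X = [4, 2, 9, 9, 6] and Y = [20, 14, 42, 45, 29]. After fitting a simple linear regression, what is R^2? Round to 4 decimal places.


The fitted line is Y = 3.9474 + 4.3421*X.
SSres = 9.5526, SStot = 726.0000.
R^2 = 1 - SSres/SStot = 0.9868.

0.9868


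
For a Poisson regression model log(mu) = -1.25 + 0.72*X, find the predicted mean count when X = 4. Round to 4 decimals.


Compute eta = -1.25 + 0.72 * 4 = 1.6300.
Apply inverse link: mu = e^1.6300 = 5.1039.

5.1039


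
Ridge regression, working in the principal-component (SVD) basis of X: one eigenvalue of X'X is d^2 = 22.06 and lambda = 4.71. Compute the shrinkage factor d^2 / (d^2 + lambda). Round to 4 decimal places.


Compute the denominator: 22.06 + 4.71 = 26.7700.
Shrinkage factor = 22.06 / 26.7700 = 0.8241.

0.8241


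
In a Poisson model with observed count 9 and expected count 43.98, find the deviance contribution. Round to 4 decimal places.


y/mu = 9/43.98 = 0.204638 (approx.), and ln(9/43.98) = -1.586510.
y * ln(y/mu) = 9 * -1.586510 = -14.278590.
y - mu = -34.98.
D = 2 * (-14.278590 - -34.98) = 41.402820, which rounds to 41.4028.

41.4028


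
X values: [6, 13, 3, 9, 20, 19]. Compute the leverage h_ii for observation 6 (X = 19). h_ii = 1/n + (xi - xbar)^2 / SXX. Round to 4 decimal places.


Mean of X: xbar = 11.6667.
SXX = 239.3333.
For X = 19: h = 1/6 + (19 - 11.6667)^2/239.3333 = 0.3914.

0.3914


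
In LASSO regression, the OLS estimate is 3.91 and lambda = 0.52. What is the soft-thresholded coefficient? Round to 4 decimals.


Absolute value: |3.91| = 3.91.
Compare to lambda = 0.52.
Since |beta| > lambda, coefficient = sign(beta)*(|beta| - lambda) = 3.3900.

3.3900


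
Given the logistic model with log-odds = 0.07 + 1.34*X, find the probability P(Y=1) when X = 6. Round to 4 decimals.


Compute z = 0.07 + (1.34)(6) = 8.1100.
exp(-z) = 0.0003.
P = 1/(1 + 0.0003) = 0.9997.

0.9997


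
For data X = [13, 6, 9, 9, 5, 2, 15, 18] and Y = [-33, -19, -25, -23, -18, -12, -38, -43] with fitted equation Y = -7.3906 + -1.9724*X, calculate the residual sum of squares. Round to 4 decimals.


Compute predicted values, then residuals = yi - yhat_i.
Residuals: [0.0318, 0.2250, 0.1422, 2.1422, -0.7474, -0.6646, -1.0234, -0.1062].
SSres = sum(residual^2) = 6.7198.

6.7198


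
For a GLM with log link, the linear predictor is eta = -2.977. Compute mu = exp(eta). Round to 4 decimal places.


mu = exp(eta) = exp(-2.977).
= 0.0509.

0.0509


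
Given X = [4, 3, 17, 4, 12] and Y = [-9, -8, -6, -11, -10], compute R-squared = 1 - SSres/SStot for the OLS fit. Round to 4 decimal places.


Fit the OLS line: b0 = -10.1506, b1 = 0.1688.
SSres = 10.4104.
SStot = 14.8000.
R^2 = 1 - 10.4104/14.8000 = 0.2966.

0.2966


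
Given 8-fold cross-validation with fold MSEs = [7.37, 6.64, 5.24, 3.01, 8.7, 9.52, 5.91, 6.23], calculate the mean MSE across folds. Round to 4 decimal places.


Sum of fold MSEs = 52.6200.
Average = 52.6200 / 8 = 6.5775.

6.5775


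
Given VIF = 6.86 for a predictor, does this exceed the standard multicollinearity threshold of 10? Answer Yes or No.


The threshold is 10.
VIF = 6.86 is < 10.
Multicollinearity indication: No.

No


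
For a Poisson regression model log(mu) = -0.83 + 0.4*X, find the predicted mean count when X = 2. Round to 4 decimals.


Linear predictor: eta = -0.83 + (0.4)(2) = -0.0300.
Expected count: mu = exp(-0.0300) = 0.9704.

0.9704


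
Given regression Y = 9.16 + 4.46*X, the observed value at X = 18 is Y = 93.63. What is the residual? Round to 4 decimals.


Fitted value at X = 18 is yhat = 9.16 + 4.46*18 = 89.4400.
Residual = 93.63 - 89.4400 = 4.1900.

4.1900


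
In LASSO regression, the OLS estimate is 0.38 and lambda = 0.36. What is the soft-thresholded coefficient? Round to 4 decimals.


Absolute value: |0.38| = 0.38.
Compare to lambda = 0.36.
Since |beta| > lambda, coefficient = sign(beta)*(|beta| - lambda) = 0.0200.

0.0200


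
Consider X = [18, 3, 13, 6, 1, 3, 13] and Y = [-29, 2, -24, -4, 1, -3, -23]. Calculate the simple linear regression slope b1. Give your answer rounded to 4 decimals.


Calculate xbar = 8.1429, ybar = -11.4286.
S_xx = 252.8571, S_xy = -507.5714.
Using b1 = S_xy / S_xx = -507.5714 / 252.8571, we get b1 = -2.0073.

-2.0073


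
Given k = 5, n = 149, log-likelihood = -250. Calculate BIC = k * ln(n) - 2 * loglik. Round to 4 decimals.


ln(149) = 5.003946.
k * ln(n) = 5 * 5.003946 = 25.019730.
-2L = 500.
BIC = 25.019730 + 500 = 525.019730, which rounds to 525.0197.

525.0197


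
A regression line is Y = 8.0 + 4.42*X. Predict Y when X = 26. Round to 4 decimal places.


Predicted value:
Y = 8.0 + (4.42)(26) = 8.0 + 114.9200 = 122.9200.

122.9200


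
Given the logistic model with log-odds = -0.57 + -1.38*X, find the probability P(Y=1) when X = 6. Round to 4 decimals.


Compute z = -0.57 + (-1.38)(6) = -8.8500.
exp(-z) = 6974.3890.
P = 1/(1 + 6974.3890) = 0.0001.

0.0001


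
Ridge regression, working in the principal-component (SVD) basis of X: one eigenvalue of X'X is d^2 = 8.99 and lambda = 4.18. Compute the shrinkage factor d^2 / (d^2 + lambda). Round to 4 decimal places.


Denominator = d^2 + lambda = 8.99 + 4.18 = 13.1700.
Shrinkage = 8.99 / 13.1700 = 0.6826.

0.6826


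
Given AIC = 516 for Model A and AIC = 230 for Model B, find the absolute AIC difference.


|AIC_A - AIC_B| = |516 - 230| = 286.
Model B is preferred (lower AIC).

286


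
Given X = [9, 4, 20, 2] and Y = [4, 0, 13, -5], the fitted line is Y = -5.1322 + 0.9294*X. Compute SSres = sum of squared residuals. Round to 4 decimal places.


Compute predicted values, then residuals = yi - yhat_i.
Residuals: [0.7676, 1.4146, -0.4558, -1.7266].
SSres = sum(residual^2) = 5.7792.

5.7792


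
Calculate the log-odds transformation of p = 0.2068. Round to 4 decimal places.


Compute the odds: 0.2068/0.7932 = 0.2607.
Take the natural log: ln(0.2607) = -1.3443.

-1.3443


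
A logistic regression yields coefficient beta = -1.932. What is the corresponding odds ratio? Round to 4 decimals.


Odds ratio = exp(beta) = exp(-1.932).
= 0.1449.

0.1449


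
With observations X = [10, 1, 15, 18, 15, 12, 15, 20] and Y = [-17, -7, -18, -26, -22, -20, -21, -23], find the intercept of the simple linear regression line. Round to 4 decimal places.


First find the slope: b1 = -0.9165.
Means: xbar = 13.2500, ybar = -19.2500.
b0 = ybar - b1 * xbar = -19.2500 - -0.9165 * 13.2500 = -7.1065.

-7.1065


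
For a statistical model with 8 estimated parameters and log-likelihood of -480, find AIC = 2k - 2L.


Compute:
2k = 2*8 = 16.
-2*loglik = -2*(-480) = 960.
AIC = 16 + 960 = 976.

976


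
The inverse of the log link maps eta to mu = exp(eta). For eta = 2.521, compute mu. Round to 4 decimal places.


mu = exp(eta) = exp(2.521).
= 12.4410.

12.4410


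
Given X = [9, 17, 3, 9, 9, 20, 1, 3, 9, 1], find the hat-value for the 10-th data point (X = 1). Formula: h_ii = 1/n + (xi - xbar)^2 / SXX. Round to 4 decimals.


Compute xbar = 8.1000 with n = 10 observations.
SXX = 376.9000.
Leverage = 1/10 + (1 - 8.1000)^2/376.9000 = 0.2337.

0.2337


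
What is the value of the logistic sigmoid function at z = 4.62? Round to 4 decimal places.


First, exp(-4.6200) = 0.0099.
Then sigma(z) = 1/(1 + 0.0099) = 0.9902.

0.9902


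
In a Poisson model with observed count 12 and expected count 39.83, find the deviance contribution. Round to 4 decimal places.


y/mu = 12/39.83 = 0.301280 (approx.), and ln(12/39.83) = -1.199714.
y * ln(y/mu) = 12 * -1.199714 = -14.396568.
y - mu = -27.83.
D = 2 * (-14.396568 - -27.83) = 26.866864, which rounds to 26.8669.

26.8669


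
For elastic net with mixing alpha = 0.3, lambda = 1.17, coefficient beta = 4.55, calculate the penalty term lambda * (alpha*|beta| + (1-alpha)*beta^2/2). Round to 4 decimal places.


L1 component = 0.3 * |4.55| = 1.3650.
L2 component = 0.7 * 4.55^2 / 2 = 7.2459.
Penalty = 1.17 * (1.3650 + 7.2459) = 1.17 * 8.6109 = 10.0747.

10.0747


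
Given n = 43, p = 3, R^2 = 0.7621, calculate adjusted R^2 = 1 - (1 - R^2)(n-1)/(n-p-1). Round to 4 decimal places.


Adjusted R^2 = 1 - (1 - R^2) * (n-1)/(n-p-1).
(1 - R^2) = 0.2379.
(n-1)/(n-p-1) = 42/39.
(1 - R^2) * (n-1) = 0.2379 * 42 = 9.9918.
Divide by (n-p-1): 9.9918 / 39 = 0.2562.
Adj R^2 = 1 - 0.2562 = 0.7438.

0.7438


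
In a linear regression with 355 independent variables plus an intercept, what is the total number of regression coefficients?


Each predictor gets one coefficient, plus one intercept.
Total parameters = 355 + 1 = 356.

356


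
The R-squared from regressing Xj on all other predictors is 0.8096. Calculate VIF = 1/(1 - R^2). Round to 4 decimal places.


Using VIF = 1/(1 - R^2_j):
1 - 0.8096 = 0.1904.
VIF = 5.2521.

5.2521


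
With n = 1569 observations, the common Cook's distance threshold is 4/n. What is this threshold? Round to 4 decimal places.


The threshold is 4/n.
4/1569 = 0.0025.

0.0025


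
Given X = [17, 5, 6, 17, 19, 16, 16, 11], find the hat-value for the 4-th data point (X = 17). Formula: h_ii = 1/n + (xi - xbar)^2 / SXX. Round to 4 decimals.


n = 8, xbar = 13.3750.
SXX = sum((xi - xbar)^2) = 201.8750.
h = 1/8 + (17 - 13.3750)^2 / 201.8750 = 0.1901.

0.1901


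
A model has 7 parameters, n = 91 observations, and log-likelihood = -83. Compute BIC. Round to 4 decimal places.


k * ln(n) = 7 * ln(91) = 7 * 4.510860 = 31.576020.
-2 * loglik = -2 * (-83) = 166.
BIC = 31.576020 + 166 = 197.576020, which rounds to 197.5760.

197.5760


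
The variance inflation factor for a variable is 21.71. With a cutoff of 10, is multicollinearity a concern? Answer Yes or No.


Compare VIF = 21.71 to the threshold of 10.
21.71 >= 10, so the answer is Yes.

Yes


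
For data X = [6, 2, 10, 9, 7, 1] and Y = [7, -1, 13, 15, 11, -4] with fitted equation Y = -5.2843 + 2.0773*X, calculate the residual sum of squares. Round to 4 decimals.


For each point, residual = actual - predicted.
Residuals: [-0.1795, 0.1297, -2.4887, 1.5886, 1.7432, -0.7930].
Sum of squared residuals = 12.4339.

12.4339


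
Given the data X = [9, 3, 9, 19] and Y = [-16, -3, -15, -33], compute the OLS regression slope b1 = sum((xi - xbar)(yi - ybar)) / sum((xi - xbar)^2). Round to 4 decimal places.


Calculate xbar = 10.0000, ybar = -16.7500.
S_xx = 132.0000, S_xy = -245.0000.
Using b1 = S_xy / S_xx = -245.0000 / 132.0000, we get b1 = -1.8561.

-1.8561


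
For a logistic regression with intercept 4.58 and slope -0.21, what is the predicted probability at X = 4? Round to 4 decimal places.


z = 4.58 + -0.21 * 4 = 3.7400.
Sigmoid: P = 1 / (1 + exp(-3.7400)) = 0.9768.

0.9768


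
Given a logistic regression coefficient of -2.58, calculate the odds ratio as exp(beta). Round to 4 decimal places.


The odds ratio is computed as:
OR = e^(-2.58) = 0.0758.

0.0758


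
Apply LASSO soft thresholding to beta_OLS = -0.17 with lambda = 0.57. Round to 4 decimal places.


Check: |-0.17| = 0.17 vs lambda = 0.57.
Since |beta| <= lambda, the coefficient is set to 0.
Soft-thresholded coefficient = 0.0000.

0.0000


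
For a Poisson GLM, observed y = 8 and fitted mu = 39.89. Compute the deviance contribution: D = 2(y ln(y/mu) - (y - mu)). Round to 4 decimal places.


Compute y*ln(y/mu) = 8*ln(8/39.89) = 8*-1.606684 = -12.853472.
y - mu = -31.89.
D = 2*(-12.853472 - (-31.89)) = 38.073056, which rounds to 38.0731.

38.0731


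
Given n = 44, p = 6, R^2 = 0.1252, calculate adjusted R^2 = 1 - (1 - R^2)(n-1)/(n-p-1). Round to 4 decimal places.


Using the formula:
(1 - 0.1252) = 0.8748.
Multiply by 43/37: 0.8748 * 43 = 37.6164, then 37.6164 / 37 = 1.0167.
Adj R^2 = 1 - 1.0167 = -0.0167.

-0.0167


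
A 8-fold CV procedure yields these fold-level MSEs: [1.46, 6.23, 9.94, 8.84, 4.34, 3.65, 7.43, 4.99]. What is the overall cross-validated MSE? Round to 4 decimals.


Sum of fold MSEs = 46.8800.
Average = 46.8800 / 8 = 5.8600.

5.8600


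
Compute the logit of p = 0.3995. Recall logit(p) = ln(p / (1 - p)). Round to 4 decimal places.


1 - p = 0.6005.
p/(1-p) = 0.6653.
logit = ln(0.6653) = -0.4075.

-0.4075


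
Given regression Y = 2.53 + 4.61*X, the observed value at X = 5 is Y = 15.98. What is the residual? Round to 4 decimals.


Compute yhat = 2.53 + (4.61)(5) = 25.5800.
Residual = actual - predicted = 15.98 - 25.5800 = -9.6000.

-9.6000


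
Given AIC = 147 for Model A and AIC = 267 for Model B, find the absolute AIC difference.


|AIC_A - AIC_B| = |147 - 267| = 120.
Model A is preferred (lower AIC).

120


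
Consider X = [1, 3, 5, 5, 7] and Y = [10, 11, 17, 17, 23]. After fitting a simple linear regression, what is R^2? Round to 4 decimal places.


The fitted line is Y = 6.2308 + 2.2308*X.
SSres = 7.6923, SStot = 111.2000.
R^2 = 1 - SSres/SStot = 0.9308.

0.9308


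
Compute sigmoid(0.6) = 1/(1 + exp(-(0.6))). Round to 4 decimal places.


exp(-0.6000) = 0.5488.
1 + exp(-z) = 1.5488.
sigmoid = 1/1.5488 = 0.6457.

0.6457


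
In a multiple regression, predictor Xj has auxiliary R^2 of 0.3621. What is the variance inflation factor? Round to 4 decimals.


Denominator: 1 - 0.3621 = 0.6379.
VIF = 1 / 0.6379 = 1.5676.

1.5676


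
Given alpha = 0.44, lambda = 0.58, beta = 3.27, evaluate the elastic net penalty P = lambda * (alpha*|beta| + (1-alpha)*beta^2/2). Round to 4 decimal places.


L1 component = 0.44 * |3.27| = 1.4388.
L2 component = 0.56 * 3.27^2 / 2 = 2.9940.
Penalty = 0.58 * (1.4388 + 2.9940) = 0.58 * 4.4328 = 2.5710.

2.5710


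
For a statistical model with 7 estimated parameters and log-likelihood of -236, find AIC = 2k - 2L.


AIC = 2*7 - 2*(-236).
= 14 + 472 = 486.

486


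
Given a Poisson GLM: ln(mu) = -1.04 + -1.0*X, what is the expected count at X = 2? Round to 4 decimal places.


Linear predictor: eta = -1.04 + (-1.0)(2) = -3.0400.
Expected count: mu = exp(-3.0400) = 0.0478.

0.0478


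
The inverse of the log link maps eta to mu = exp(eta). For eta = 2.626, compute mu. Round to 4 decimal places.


The inverse log link gives:
mu = exp(2.626) = 13.8184.

13.8184


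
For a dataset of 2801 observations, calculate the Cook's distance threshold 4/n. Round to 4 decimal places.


The threshold is 4/n.
4/2801 = 0.0014.

0.0014


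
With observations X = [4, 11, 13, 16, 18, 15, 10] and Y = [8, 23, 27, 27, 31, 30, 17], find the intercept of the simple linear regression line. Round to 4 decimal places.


The slope is b1 = 1.6971.
Sample means are xbar = 12.4286 and ybar = 23.2857.
Intercept: b0 = 23.2857 - (1.6971)(12.4286) = 2.1927.

2.1927


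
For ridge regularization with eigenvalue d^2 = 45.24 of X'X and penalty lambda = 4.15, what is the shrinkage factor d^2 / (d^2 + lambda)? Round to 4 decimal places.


Denominator = d^2 + lambda = 45.24 + 4.15 = 49.3900.
Shrinkage = 45.24 / 49.3900 = 0.9160.

0.9160


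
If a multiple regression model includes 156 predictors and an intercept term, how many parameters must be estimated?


Total coefficients = number of predictors + 1 (for the intercept).
= 156 + 1 = 157.

157


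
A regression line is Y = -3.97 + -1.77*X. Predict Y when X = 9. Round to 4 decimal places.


Substitute X = 9 into the equation:
Y = -3.97 + -1.77 * 9 = -3.97 + -15.9300 = -19.9000.

-19.9000


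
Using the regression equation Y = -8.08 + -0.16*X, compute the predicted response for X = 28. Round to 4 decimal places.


Substitute X = 28 into the equation:
Y = -8.08 + -0.16 * 28 = -8.08 + -4.4800 = -12.5600.

-12.5600


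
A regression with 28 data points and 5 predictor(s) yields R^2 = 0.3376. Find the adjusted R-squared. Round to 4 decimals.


Plug in: Adj R^2 = 1 - (1 - 0.3376) * 27/22.
= 1 - 0.6624 * 27/22
= 1 - 17.8848 / 22
= 1 - 0.8129 = 0.1871.

0.1871


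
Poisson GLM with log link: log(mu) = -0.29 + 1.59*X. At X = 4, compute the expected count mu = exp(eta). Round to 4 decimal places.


Compute eta = -0.29 + 1.59 * 4 = 6.0700.
Apply inverse link: mu = e^6.0700 = 432.6807.

432.6807


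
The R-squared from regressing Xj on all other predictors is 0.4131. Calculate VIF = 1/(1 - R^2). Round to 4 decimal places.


Denominator: 1 - 0.4131 = 0.5869.
VIF = 1 / 0.5869 = 1.7039.

1.7039


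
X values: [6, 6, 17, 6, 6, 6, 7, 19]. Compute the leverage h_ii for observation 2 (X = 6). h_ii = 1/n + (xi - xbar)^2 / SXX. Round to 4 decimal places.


Mean of X: xbar = 9.1250.
SXX = 212.8750.
For X = 6: h = 1/8 + (6 - 9.1250)^2/212.8750 = 0.1709.

0.1709


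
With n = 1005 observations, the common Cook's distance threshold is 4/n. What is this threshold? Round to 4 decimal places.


Cook's distance cutoff = 4/n = 4/1005.
= 0.0040.

0.0040


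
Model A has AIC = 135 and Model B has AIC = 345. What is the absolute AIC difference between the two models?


|AIC_A - AIC_B| = |135 - 345| = 210.
Model A is preferred (lower AIC).

210


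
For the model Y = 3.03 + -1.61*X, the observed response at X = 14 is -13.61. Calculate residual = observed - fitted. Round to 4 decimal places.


Compute yhat = 3.03 + (-1.61)(14) = -19.5100.
Residual = actual - predicted = -13.61 - -19.5100 = 5.9000.

5.9000


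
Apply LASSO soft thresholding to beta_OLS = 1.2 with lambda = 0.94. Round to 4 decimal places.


|beta_OLS| = 1.2.
lambda = 0.94.
Since |beta| > lambda, coefficient = sign(beta)*(|beta| - lambda) = 0.2600.
Result = 0.2600.

0.2600


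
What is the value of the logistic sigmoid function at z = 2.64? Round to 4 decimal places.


exp(-2.6400) = 0.0714.
1 + exp(-z) = 1.0714.
sigmoid = 1/1.0714 = 0.9334.

0.9334


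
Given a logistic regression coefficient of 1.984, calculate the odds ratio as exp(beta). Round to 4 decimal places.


The odds ratio is computed as:
OR = e^(1.984) = 7.2718.

7.2718


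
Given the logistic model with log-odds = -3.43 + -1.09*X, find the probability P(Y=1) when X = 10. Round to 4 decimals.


Linear predictor: z = -3.43 + -1.09 * 10 = -14.3300.
P = 1/(1 + exp(14.3300)) = 1/(1 + 1672784.2304) = 0.0000.

0.0000


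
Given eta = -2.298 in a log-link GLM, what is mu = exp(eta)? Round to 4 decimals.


mu = exp(eta) = exp(-2.298).
= 0.1005.

0.1005


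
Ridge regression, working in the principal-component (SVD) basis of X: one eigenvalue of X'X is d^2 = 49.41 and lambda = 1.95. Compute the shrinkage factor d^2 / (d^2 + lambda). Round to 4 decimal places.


Denominator = d^2 + lambda = 49.41 + 1.95 = 51.3600.
Shrinkage = 49.41 / 51.3600 = 0.9620.

0.9620


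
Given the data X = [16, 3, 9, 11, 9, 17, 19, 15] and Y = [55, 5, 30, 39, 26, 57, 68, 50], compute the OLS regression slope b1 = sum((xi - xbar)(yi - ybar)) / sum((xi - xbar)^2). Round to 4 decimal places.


The sample means are xbar = 12.3750 and ybar = 41.2500.
Compute S_xx = 197.8750 and S_xy = 755.2500.
Slope b1 = S_xy / S_xx = 755.2500 / 197.8750 = 3.8168.

3.8168


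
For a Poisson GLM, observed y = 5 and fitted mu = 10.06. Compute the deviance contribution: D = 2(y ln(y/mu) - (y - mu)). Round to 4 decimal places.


First: ln(5/10.06) = -0.699129.
Then: 5 * -0.699129 = -3.495645.
y - mu = 5 - 10.06 = -5.06.
D = 2(-3.495645 - -5.06) = 3.128710, which rounds to 3.1287.

3.1287


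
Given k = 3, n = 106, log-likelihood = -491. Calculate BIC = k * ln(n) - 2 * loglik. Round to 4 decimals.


Compute k*ln(n) = 3*ln(106) = 3*4.663439 = 13.990317.
Then -2*loglik = 982.
BIC = 13.990317 + 982 = 995.990317, which rounds to 995.9903.

995.9903


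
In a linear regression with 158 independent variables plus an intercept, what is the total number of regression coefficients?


Each predictor gets one coefficient, plus one intercept.
Total parameters = 158 + 1 = 159.

159


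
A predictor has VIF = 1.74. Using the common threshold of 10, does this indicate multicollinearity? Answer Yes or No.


Check: VIF = 1.74 vs threshold = 10.
Since 1.74 < 10, the answer is No.

No


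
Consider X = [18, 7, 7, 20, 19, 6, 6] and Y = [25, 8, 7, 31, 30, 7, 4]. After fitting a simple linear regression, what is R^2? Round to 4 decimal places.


Fit the OLS line: b0 = -5.1440, b1 = 1.7832.
SSres = 10.7009.
SStot = 872.0000.
R^2 = 1 - 10.7009/872.0000 = 0.9877.

0.9877


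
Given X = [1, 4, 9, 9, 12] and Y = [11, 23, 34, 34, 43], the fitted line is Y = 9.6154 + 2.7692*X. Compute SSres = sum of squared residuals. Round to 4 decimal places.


Predicted values from Y = 9.6154 + 2.7692*X.
Residuals: [-1.3846, 2.3078, -0.5382, -0.5382, 0.1542].
SSres = 7.8462.

7.8462


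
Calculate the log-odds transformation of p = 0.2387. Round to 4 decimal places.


The odds are p/(1-p) = 0.2387 / 0.7613 = 0.3135.
logit(p) = ln(0.3135) = -1.1598.

-1.1598


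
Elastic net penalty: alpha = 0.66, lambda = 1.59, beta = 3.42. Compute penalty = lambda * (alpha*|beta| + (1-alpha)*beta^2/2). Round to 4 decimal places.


Compute:
L1 = 0.66 * 3.42 = 2.2572.
L2 = 0.34 * 3.42^2 / 2 = 1.9884.
Penalty = 1.59 * (2.2572 + 1.9884) = 6.7505.

6.7505


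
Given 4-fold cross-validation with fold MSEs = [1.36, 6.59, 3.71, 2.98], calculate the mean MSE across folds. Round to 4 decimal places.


Total MSE across folds = 14.6400.
CV-MSE = 14.6400/4 = 3.6600.

3.6600


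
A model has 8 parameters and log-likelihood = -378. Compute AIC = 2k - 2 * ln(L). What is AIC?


Compute:
2k = 2*8 = 16.
-2*loglik = -2*(-378) = 756.
AIC = 16 + 756 = 772.

772


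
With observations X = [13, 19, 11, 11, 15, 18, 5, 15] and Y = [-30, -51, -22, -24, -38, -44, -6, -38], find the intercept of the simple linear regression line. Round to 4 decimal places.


The slope is b1 = -3.1680.
Sample means are xbar = 13.3750 and ybar = -31.6250.
Intercept: b0 = -31.6250 - (-3.1680)(13.3750) = 10.7471.

10.7471


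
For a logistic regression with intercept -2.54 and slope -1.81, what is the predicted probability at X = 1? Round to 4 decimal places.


Compute z = -2.54 + (-1.81)(1) = -4.3500.
exp(-z) = 77.4785.
P = 1/(1 + 77.4785) = 0.0127.

0.0127


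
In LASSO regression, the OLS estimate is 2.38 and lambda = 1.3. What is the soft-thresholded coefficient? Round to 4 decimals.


Absolute value: |2.38| = 2.38.
Compare to lambda = 1.3.
Since |beta| > lambda, coefficient = sign(beta)*(|beta| - lambda) = 1.0800.

1.0800


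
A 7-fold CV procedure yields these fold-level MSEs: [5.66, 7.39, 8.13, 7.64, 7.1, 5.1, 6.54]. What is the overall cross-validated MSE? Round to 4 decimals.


Sum of fold MSEs = 47.5600.
Average = 47.5600 / 7 = 6.7943.

6.7943


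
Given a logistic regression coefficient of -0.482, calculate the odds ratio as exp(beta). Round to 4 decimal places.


exp(-0.482) = 0.6175.
So the odds ratio is 0.6175.

0.6175


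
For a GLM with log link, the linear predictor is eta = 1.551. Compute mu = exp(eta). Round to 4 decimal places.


The inverse log link gives:
mu = exp(1.551) = 4.7162.

4.7162


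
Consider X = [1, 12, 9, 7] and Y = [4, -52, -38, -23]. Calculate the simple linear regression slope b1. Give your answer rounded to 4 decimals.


Calculate xbar = 7.2500, ybar = -27.2500.
S_xx = 64.7500, S_xy = -332.7500.
Using b1 = S_xy / S_xx = -332.7500 / 64.7500, we get b1 = -5.1390.

-5.1390


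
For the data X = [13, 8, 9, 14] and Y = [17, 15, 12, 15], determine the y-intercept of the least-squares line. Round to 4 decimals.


Compute b1 = 0.3846 from the OLS formula.
With xbar = 11.0000 and ybar = 14.7500, the intercept is:
b0 = 14.7500 - 0.3846 * 11.0000 = 10.5192.

10.5192


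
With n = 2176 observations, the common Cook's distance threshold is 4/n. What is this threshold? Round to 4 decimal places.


Cook's distance cutoff = 4/n = 4/2176.
= 0.0018.

0.0018


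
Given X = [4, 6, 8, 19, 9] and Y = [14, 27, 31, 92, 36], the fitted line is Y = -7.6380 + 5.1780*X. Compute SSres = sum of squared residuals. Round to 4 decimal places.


Predicted values from Y = -7.6380 + 5.1780*X.
Residuals: [0.9260, 3.5700, -2.7860, 1.2560, -2.9640].
SSres = 31.7270.

31.7270


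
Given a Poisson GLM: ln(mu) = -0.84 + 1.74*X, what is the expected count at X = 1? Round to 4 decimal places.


Linear predictor: eta = -0.84 + (1.74)(1) = 0.9000.
Expected count: mu = exp(0.9000) = 2.4596.

2.4596


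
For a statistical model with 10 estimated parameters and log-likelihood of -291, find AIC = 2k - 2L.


AIC = 2*10 - 2*(-291).
= 20 + 582 = 602.

602


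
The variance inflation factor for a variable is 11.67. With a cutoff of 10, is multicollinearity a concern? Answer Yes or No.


The threshold is 10.
VIF = 11.67 is >= 10.
Multicollinearity indication: Yes.

Yes


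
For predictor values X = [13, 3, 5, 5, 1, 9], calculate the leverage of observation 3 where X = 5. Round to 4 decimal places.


Mean of X: xbar = 6.0000.
SXX = 94.0000.
For X = 5: h = 1/6 + (5 - 6.0000)^2/94.0000 = 0.1773.

0.1773


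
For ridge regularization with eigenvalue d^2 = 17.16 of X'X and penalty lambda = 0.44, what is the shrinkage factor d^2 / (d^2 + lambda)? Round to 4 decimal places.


d^2 + lambda = 17.16 + 0.44 = 17.6000.
Shrinkage factor = 17.16/17.6000 = 0.9750.

0.9750


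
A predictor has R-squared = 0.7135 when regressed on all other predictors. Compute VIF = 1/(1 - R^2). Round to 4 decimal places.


Using VIF = 1/(1 - R^2_j):
1 - 0.7135 = 0.2865.
VIF = 3.4904.

3.4904


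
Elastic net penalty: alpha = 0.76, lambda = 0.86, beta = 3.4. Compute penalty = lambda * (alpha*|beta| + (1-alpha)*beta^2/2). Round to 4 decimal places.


L1 component = 0.76 * |3.4| = 2.5840.
L2 component = 0.24 * 3.4^2 / 2 = 1.3872.
Penalty = 0.86 * (2.5840 + 1.3872) = 0.86 * 3.9712 = 3.4152.

3.4152


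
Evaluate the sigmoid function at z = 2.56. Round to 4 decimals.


First, exp(-2.5600) = 0.0773.
Then sigma(z) = 1/(1 + 0.0773) = 0.9282.

0.9282


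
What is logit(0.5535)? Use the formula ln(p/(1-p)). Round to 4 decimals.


Compute the odds: 0.5535/0.4465 = 1.2396.
Take the natural log: ln(1.2396) = 0.2148.

0.2148


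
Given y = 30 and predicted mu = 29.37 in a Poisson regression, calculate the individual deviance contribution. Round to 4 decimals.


y/mu = 30/29.37 = 1.021450 (approx.), and ln(30/29.37) = 0.021224.
y * ln(y/mu) = 30 * 0.021224 = 0.636720.
y - mu = 0.63.
D = 2 * (0.636720 - 0.63) = 0.013440, which rounds to 0.0134.

0.0134


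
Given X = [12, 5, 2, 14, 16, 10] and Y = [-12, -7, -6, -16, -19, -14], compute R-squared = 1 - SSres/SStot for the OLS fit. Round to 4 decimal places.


After computing the OLS fit (b0=-3.4166, b1=-0.9068):
SSres = 10.2417, SStot = 129.3333.
R^2 = 1 - 10.2417/129.3333 = 0.9208.

0.9208


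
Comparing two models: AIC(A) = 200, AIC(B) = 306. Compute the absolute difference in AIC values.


Compute |200 - 306| = 106.
Model A has the smaller AIC.

106


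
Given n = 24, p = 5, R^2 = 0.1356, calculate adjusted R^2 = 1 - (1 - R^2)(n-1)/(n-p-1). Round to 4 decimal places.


Plug in: Adj R^2 = 1 - (1 - 0.1356) * 23/18.
= 1 - 0.8644 * 23/18
= 1 - 19.8812 / 18
= 1 - 1.1045 = -0.1045.

-0.1045


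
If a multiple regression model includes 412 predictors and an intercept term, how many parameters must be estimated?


Total coefficients = number of predictors + 1 (for the intercept).
= 412 + 1 = 413.

413


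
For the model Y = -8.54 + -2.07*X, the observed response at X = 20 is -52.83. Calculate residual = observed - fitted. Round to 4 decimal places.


Predicted = -8.54 + -2.07 * 20 = -49.9400.
Residual = -52.83 - -49.9400 = -2.8900.

-2.8900


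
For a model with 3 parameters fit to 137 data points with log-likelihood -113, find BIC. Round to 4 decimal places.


Compute k*ln(n) = 3*ln(137) = 3*4.919981 = 14.759943.
Then -2*loglik = 226.
BIC = 14.759943 + 226 = 240.759943, which rounds to 240.7599.

240.7599


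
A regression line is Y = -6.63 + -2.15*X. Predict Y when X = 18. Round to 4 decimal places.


Plug X = 18 into Y = -6.63 + -2.15*X:
Y = -6.63 + -38.7000 = -45.3300.

-45.3300


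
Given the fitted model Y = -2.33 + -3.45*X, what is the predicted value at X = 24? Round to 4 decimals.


Substitute X = 24 into the equation:
Y = -2.33 + -3.45 * 24 = -2.33 + -82.8000 = -85.1300.

-85.1300


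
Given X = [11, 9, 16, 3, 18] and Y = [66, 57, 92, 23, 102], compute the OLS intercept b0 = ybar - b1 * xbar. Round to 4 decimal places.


Compute b1 = 5.2408 from the OLS formula.
With xbar = 11.4000 and ybar = 68.0000, the intercept is:
b0 = 68.0000 - 5.2408 * 11.4000 = 8.2550.

8.2550


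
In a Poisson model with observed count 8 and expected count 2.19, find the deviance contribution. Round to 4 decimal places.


First: ln(8/2.19) = 1.295540.
Then: 8 * 1.295540 = 10.364320.
y - mu = 8 - 2.19 = 5.81.
D = 2(10.364320 - 5.81) = 9.108640, which rounds to 9.1086.

9.1086


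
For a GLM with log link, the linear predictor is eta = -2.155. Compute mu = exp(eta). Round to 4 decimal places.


Apply the inverse link:
mu = e^-2.155 = 0.1159.

0.1159


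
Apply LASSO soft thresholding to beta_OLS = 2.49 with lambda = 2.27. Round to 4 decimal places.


Absolute value: |2.49| = 2.49.
Compare to lambda = 2.27.
Since |beta| > lambda, coefficient = sign(beta)*(|beta| - lambda) = 0.2200.

0.2200


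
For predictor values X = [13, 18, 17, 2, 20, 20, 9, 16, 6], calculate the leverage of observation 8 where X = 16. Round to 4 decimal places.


n = 9, xbar = 13.4444.
SXX = sum((xi - xbar)^2) = 332.2222.
h = 1/9 + (16 - 13.4444)^2 / 332.2222 = 0.1308.

0.1308


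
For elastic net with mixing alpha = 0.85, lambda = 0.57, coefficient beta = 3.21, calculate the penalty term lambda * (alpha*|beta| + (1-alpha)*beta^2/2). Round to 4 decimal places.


Compute:
L1 = 0.85 * 3.21 = 2.7285.
L2 = 0.15 * 3.21^2 / 2 = 0.7728.
Penalty = 0.57 * (2.7285 + 0.7728) = 1.9957.

1.9957


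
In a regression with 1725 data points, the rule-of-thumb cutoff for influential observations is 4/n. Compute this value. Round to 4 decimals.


The threshold is 4/n.
4/1725 = 0.0023.

0.0023


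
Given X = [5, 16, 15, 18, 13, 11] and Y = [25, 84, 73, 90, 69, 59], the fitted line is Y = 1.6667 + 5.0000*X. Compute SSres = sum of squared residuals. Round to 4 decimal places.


Predicted values from Y = 1.6667 + 5.0000*X.
Residuals: [-1.6667, 2.3333, -3.6667, -1.6667, 2.3333, 2.3333].
SSres = 35.3333.

35.3333


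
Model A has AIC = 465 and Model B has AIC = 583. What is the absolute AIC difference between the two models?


|AIC_A - AIC_B| = |465 - 583| = 118.
Model A is preferred (lower AIC).

118


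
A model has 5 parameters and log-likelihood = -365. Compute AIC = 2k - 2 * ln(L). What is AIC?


Compute:
2k = 2*5 = 10.
-2*loglik = -2*(-365) = 730.
AIC = 10 + 730 = 740.

740


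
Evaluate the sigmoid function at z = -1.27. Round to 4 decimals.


First, exp(1.2700) = 3.5609.
Then sigma(z) = 1/(1 + 3.5609) = 0.2193.

0.2193


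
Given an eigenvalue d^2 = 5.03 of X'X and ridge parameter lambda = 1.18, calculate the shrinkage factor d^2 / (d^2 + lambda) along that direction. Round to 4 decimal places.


Denominator = d^2 + lambda = 5.03 + 1.18 = 6.2100.
Shrinkage = 5.03 / 6.2100 = 0.8100.

0.8100


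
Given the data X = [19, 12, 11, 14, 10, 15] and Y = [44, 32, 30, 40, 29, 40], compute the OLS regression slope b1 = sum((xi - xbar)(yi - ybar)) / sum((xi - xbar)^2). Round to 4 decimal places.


The sample means are xbar = 13.5000 and ybar = 35.8333.
Compute S_xx = 53.5000 and S_xy = 97.5000.
Slope b1 = S_xy / S_xx = 97.5000 / 53.5000 = 1.8224.

1.8224


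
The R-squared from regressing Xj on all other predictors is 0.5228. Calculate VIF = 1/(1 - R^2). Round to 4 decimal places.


VIF = 1 / (1 - 0.5228).
= 1 / 0.4772 = 2.0956.

2.0956


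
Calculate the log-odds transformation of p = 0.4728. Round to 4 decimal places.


1 - p = 0.5272.
p/(1-p) = 0.8968.
logit = ln(0.8968) = -0.1089.

-0.1089


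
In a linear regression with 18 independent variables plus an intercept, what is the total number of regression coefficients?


Including the intercept, the model has 18 predictor coefficients + 1 intercept.
Total = 19.

19


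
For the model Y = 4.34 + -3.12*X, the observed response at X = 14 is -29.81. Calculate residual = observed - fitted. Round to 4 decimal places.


Fitted value at X = 14 is yhat = 4.34 + -3.12*14 = -39.3400.
Residual = -29.81 - -39.3400 = 9.5300.

9.5300


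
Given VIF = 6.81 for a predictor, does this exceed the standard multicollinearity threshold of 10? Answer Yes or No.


Check: VIF = 6.81 vs threshold = 10.
Since 6.81 < 10, the answer is No.

No


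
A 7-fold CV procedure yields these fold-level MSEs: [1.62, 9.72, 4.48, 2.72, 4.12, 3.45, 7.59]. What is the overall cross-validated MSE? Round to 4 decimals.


Total MSE across folds = 33.7000.
CV-MSE = 33.7000/7 = 4.8143.

4.8143


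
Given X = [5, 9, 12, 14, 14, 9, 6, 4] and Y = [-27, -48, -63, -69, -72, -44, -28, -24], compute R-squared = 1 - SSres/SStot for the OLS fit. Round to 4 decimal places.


After computing the OLS fit (b0=-2.0253, b1=-4.9150):
SSres = 34.7141, SStot = 2664.8750.
R^2 = 1 - 34.7141/2664.8750 = 0.9870.

0.9870


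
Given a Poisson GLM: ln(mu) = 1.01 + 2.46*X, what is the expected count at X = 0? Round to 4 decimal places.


eta = 1.01 + 2.46 * 0 = 1.0100.
mu = exp(1.0100) = 2.7456.

2.7456


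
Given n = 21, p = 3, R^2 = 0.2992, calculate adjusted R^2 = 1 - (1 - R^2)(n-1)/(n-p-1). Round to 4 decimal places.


Using the formula:
(1 - 0.2992) = 0.7008.
Multiply by 20/17: 0.7008 * 20 = 14.0160, then 14.0160 / 17 = 0.8245.
Adj R^2 = 1 - 0.8245 = 0.1755.

0.1755


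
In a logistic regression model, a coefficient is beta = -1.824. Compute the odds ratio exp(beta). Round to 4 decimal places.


The odds ratio is computed as:
OR = e^(-1.824) = 0.1614.

0.1614


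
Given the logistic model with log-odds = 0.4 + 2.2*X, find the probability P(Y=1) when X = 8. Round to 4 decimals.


Compute z = 0.4 + (2.2)(8) = 18.0000.
exp(-z) = 0.0000.
P = 1/(1 + 0.0000) = 1.0000.

1.0000


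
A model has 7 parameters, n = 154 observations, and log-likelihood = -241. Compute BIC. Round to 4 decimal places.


k * ln(n) = 7 * ln(154) = 7 * 5.036953 = 35.258671.
-2 * loglik = -2 * (-241) = 482.
BIC = 35.258671 + 482 = 517.258671, which rounds to 517.2587.

517.2587


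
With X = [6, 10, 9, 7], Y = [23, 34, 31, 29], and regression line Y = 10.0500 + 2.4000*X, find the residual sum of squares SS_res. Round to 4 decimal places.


Compute predicted values, then residuals = yi - yhat_i.
Residuals: [-1.4500, -0.0500, -0.6500, 2.1500].
SSres = sum(residual^2) = 7.1500.

7.1500


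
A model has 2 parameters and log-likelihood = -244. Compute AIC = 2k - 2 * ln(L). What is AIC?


AIC = 2*2 - 2*(-244).
= 4 + 488 = 492.

492


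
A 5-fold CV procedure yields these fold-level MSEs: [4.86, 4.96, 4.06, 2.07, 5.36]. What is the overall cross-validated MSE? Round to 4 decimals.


Sum of fold MSEs = 21.3100.
Average = 21.3100 / 5 = 4.2620.

4.2620


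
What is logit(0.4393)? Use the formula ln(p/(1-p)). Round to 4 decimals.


The odds are p/(1-p) = 0.4393 / 0.5607 = 0.7835.
logit(p) = ln(0.7835) = -0.2440.

-0.2440


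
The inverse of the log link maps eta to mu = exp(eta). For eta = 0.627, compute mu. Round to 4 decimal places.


Apply the inverse link:
mu = e^0.627 = 1.8720.

1.8720


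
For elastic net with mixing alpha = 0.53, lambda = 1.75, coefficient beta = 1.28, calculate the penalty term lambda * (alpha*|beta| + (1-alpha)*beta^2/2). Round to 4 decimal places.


L1 component = 0.53 * |1.28| = 0.6784.
L2 component = 0.47 * 1.28^2 / 2 = 0.3850.
Penalty = 1.75 * (0.6784 + 0.3850) = 1.75 * 1.0634 = 1.8610.

1.8610


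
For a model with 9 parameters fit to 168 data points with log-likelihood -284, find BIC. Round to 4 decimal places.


k * ln(n) = 9 * ln(168) = 9 * 5.123964 = 46.115676.
-2 * loglik = -2 * (-284) = 568.
BIC = 46.115676 + 568 = 614.115676, which rounds to 614.1157.

614.1157


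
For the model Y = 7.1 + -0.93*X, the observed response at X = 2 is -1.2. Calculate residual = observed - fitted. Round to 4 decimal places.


Fitted value at X = 2 is yhat = 7.1 + -0.93*2 = 5.2400.
Residual = -1.2 - 5.2400 = -6.4400.

-6.4400


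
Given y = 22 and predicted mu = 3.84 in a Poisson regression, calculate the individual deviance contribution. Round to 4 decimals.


Compute y*ln(y/mu) = 22*ln(22/3.84) = 22*1.745570 = 38.402540.
y - mu = 18.16.
D = 2*(38.402540 - (18.16)) = 40.485080, which rounds to 40.4851.

40.4851
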